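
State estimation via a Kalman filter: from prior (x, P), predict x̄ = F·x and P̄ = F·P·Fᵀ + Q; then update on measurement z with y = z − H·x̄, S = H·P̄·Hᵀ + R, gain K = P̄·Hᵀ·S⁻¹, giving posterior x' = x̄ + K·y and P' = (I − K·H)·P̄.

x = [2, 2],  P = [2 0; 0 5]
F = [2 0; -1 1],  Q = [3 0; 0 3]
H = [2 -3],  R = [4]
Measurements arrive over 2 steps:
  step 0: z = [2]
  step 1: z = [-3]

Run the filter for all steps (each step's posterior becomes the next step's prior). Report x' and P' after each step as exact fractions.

step 0: x' = [90/31, 38/31], P' = [445/93 274/93; 274/93 208/93]
step 1: x' = [-897/2021, 2237/4042], P' = [9179/2021 5262/2021; 5262/2021 3814/2021]

step 0: x̄ = F·x = [4, 0]
step 0: P̄ = F·P·Fᵀ + Q = [11 -4; -4 10]
step 0: y = z − H·x̄ = [-6]
step 0: S = H·P̄·Hᵀ + R = [186]
step 0: K = P̄·Hᵀ·S⁻¹ = [17/93; -19/93]
step 0: x' = x̄ + K·y = [90/31, 38/31]
step 0: P' = (I − K·H)·P̄ = [445/93 274/93; 274/93 208/93]
step 1: x̄ = F·x = [180/31, -52/31]
step 1: P̄ = F·P·Fᵀ + Q = [2059/93 -114/31; -114/31 128/31]
step 1: y = z − H·x̄ = [-609/31]
step 1: S = H·P̄·Hᵀ + R = [16168/93]
step 1: K = P̄·Hᵀ·S⁻¹ = [643/2021; -459/4042]
step 1: x' = x̄ + K·y = [-897/2021, 2237/4042]
step 1: P' = (I − K·H)·P̄ = [9179/2021 5262/2021; 5262/2021 3814/2021]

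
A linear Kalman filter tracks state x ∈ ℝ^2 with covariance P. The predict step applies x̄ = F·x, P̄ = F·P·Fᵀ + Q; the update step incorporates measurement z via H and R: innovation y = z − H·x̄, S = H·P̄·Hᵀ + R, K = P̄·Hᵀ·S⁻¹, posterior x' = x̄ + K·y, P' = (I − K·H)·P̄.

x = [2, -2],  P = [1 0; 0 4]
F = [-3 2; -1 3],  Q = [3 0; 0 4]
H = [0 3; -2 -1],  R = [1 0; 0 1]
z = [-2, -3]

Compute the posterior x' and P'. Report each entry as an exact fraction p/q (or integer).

x̄ = F·x = [-10, -8]
P̄ = F·P·Fᵀ + Q = [28 27; 27 41]
y = z − H·x̄ = [22, -31]
S = H·P̄·Hᵀ + R = [370 -285; -285 262]
K = P̄·Hᵀ·S⁻¹ = [-2433/15715 -1525/3143; 5151/15715 -19/3143]
x' = x̄ + K·y = [25699/15715, -9453/15715]
P' = (I − K·H)·P̄ = [4218/15715 -811/15715; -811/15715 1717/15715]

x' = [25699/15715, -9453/15715]
P' = [4218/15715 -811/15715; -811/15715 1717/15715]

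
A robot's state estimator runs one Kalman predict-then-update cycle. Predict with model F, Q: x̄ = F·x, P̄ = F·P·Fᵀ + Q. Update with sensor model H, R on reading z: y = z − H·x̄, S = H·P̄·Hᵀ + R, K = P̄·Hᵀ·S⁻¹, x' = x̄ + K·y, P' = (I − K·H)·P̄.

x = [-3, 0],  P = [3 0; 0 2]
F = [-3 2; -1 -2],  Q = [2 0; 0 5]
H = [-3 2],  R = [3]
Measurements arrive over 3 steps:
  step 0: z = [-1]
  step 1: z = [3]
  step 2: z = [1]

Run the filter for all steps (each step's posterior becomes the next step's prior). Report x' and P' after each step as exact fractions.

step 0: x̄ = F·x = [9, 3]
step 0: P̄ = F·P·Fᵀ + Q = [37 1; 1 16]
step 0: y = z − H·x̄ = [20]
step 0: S = H·P̄·Hᵀ + R = [388]
step 0: K = P̄·Hᵀ·S⁻¹ = [-109/388; 29/388]
step 0: x' = x̄ + K·y = [328/97, 436/97]
step 0: P' = (I − K·H)·P̄ = [2475/388 3549/388; 3549/388 5367/388]
step 1: x̄ = F·x = [-112/97, -1200/97]
step 1: P̄ = F·P·Fᵀ + Q = [1931/388 153/388; 153/388 40079/388]
step 1: y = z − H·x̄ = [2355/97]
step 1: S = H·P̄·Hᵀ + R = [177023/388]
step 1: K = P̄·Hᵀ·S⁻¹ = [-5487/177023; 79699/177023]
step 1: x' = x̄ + K·y = [-337613/177023, -255015/177023]
step 1: P' = (I − K·H)·P̄ = [803413/177023 1196889/177023; 1196889/177023 1914882/177023]
step 2: x̄ = F·x = [502809/177023, 847643/177023]
step 2: P̄ = F·P·Fᵀ + Q = [881623/177023 -461733/177023; -461733/177023 14135612/177023]
step 2: y = z − H·x̄ = [-9836/177023]
step 2: S = H·P̄·Hᵀ + R = [70548920/177023]
step 2: K = P̄·Hᵀ·S⁻¹ = [-713667/14109784; 29656423/70548920]
step 2: x' = x̄ + K·y = [10029129/3527446, 84040771/17637230]
step 2: P' = (I − K·H)·P̄ = [55884869/14109784 82756803/14109784; 82756803/14109784 665160657/70548920]

step 0: x' = [328/97, 436/97], P' = [2475/388 3549/388; 3549/388 5367/388]
step 1: x' = [-337613/177023, -255015/177023], P' = [803413/177023 1196889/177023; 1196889/177023 1914882/177023]
step 2: x' = [10029129/3527446, 84040771/17637230], P' = [55884869/14109784 82756803/14109784; 82756803/14109784 665160657/70548920]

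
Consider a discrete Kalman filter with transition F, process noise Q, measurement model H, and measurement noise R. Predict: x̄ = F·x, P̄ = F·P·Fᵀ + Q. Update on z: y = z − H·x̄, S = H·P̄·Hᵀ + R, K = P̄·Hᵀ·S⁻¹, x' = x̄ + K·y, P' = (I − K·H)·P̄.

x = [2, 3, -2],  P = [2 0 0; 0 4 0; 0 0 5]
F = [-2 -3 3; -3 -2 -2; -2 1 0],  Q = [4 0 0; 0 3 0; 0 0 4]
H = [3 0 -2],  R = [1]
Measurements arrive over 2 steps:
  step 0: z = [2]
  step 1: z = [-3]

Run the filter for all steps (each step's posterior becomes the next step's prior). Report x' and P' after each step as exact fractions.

step 0: x̄ = F·x = [-19, -8, -1]
step 0: P̄ = F·P·Fᵀ + Q = [93 6 -4; 6 57 4; -4 4 16]
step 0: y = z − H·x̄ = [57]
step 0: S = H·P̄·Hᵀ + R = [950]
step 0: K = P̄·Hᵀ·S⁻¹ = [287/950; 1/95; -22/475]
step 0: x' = x̄ + K·y = [-89/50, -37/5, -91/25]
step 0: P' = (I − K·H)·P̄ = [5981/950 283/95 4414/475; 283/95 1081/19 424/95; 4414/475 424/95 6632/475]
step 1: x̄ = F·x = [371/25, 1371/50, -96/25]
step 1: P̄ = F·P·Fᵀ + Q = [242627/475 136626/475 -83577/475; 136626/475 499751/950 -21276/475; -83577/475 -21276/475 35227/475]
step 1: y = z − H·x̄ = [-276/5]
step 1: S = H·P̄·Hᵀ + R = [133118/19]
step 1: K = P̄·Hᵀ·S⁻¹ = [179007/665590; 45243/332795; -64237/665590]
step 1: x' = x̄ + K·y = [-9577/1663975, 66278253/3327950, 2475042/1663975]
step 1: P' = (I − K·H)·P̄ = [13395523/3327950 52361907/1663975 19645767/3327950; 52361907/1663975 1319747927/3327950 78429753/1663975; 19645767/3327950 78429753/1663975 29629243/3327950]

step 0: x' = [-89/50, -37/5, -91/25], P' = [5981/950 283/95 4414/475; 283/95 1081/19 424/95; 4414/475 424/95 6632/475]
step 1: x' = [-9577/1663975, 66278253/3327950, 2475042/1663975], P' = [13395523/3327950 52361907/1663975 19645767/3327950; 52361907/1663975 1319747927/3327950 78429753/1663975; 19645767/3327950 78429753/1663975 29629243/3327950]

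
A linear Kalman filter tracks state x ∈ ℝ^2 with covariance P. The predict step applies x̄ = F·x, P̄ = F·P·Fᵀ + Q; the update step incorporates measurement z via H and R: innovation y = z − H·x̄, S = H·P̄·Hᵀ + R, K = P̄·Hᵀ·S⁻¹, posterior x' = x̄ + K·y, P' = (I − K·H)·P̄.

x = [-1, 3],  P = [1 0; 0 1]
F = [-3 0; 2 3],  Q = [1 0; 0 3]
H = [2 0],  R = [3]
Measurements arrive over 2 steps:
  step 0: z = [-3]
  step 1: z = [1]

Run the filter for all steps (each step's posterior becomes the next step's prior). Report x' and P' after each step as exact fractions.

step 0: x' = [-51/43, 409/43], P' = [30/43 -18/43; -18/43 544/43]
step 1: x' = [1085/1381, 36351/1381], P' = [939/1381 -54/1381; -54/1381 158271/1381]

step 0: x̄ = F·x = [3, 7]
step 0: P̄ = F·P·Fᵀ + Q = [10 -6; -6 16]
step 0: y = z − H·x̄ = [-9]
step 0: S = H·P̄·Hᵀ + R = [43]
step 0: K = P̄·Hᵀ·S⁻¹ = [20/43; -12/43]
step 0: x' = x̄ + K·y = [-51/43, 409/43]
step 0: P' = (I − K·H)·P̄ = [30/43 -18/43; -18/43 544/43]
step 1: x̄ = F·x = [153/43, 1125/43]
step 1: P̄ = F·P·Fᵀ + Q = [313/43 -18/43; -18/43 4929/43]
step 1: y = z − H·x̄ = [-263/43]
step 1: S = H·P̄·Hᵀ + R = [1381/43]
step 1: K = P̄·Hᵀ·S⁻¹ = [626/1381; -36/1381]
step 1: x' = x̄ + K·y = [1085/1381, 36351/1381]
step 1: P' = (I − K·H)·P̄ = [939/1381 -54/1381; -54/1381 158271/1381]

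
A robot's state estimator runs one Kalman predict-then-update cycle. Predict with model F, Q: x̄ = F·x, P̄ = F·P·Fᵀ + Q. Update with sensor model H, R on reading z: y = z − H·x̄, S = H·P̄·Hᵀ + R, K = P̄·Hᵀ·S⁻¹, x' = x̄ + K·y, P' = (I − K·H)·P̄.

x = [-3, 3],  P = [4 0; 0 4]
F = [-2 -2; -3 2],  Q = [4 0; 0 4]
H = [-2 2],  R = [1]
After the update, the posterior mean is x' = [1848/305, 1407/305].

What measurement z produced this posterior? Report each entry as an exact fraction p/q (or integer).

x̄ = F·x = [0, 15]
P̄ = F·P·Fᵀ + Q = [36 8; 8 56]
S = H·P̄·Hᵀ + R = [305]
K = P̄·Hᵀ·S⁻¹ = [-56/305; 96/305]
x' − x̄ = [1848/305, -3168/305] = K·y
y = (KᵀK)⁻¹·Kᵀ·(x' − x̄) = [-33]
z = y + H·x̄ = [-33] + [30] = [-3]

z = [-3]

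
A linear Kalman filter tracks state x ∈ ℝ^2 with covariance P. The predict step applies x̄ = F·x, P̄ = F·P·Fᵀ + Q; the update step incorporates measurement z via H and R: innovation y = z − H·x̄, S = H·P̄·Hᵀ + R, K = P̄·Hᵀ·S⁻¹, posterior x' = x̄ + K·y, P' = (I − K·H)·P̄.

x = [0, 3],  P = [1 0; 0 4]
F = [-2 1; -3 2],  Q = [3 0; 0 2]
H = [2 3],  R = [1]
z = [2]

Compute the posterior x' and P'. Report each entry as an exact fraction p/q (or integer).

x̄ = F·x = [3, 6]
P̄ = F·P·Fᵀ + Q = [11 14; 14 27]
y = z − H·x̄ = [-22]
S = H·P̄·Hᵀ + R = [456]
K = P̄·Hᵀ·S⁻¹ = [8/57; 109/456]
x' = x̄ + K·y = [-5/57, 169/228]
P' = (I − K·H)·P̄ = [115/57 -74/57; -74/57 431/456]

x' = [-5/57, 169/228]
P' = [115/57 -74/57; -74/57 431/456]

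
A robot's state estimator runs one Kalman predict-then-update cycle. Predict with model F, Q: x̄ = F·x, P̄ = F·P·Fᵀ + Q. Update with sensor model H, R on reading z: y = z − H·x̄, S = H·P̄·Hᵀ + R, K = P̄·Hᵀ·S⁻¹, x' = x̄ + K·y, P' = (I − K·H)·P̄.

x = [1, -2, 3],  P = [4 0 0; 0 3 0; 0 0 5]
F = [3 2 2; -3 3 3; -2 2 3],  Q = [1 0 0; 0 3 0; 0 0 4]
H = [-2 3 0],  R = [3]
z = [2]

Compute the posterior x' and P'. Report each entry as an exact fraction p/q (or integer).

x̄ = F·x = [5, 0, 3]
P̄ = F·P·Fᵀ + Q = [69 12 18; 12 111 87; 18 87 77]
y = z − H·x̄ = [12]
S = H·P̄·Hᵀ + R = [1134]
K = P̄·Hᵀ·S⁻¹ = [-17/189; 103/378; 25/126]
x' = x̄ + K·y = [247/63, 206/63, 113/21]
P' = (I − K·H)·P̄ = [3769/63 2507/63 803/21; 2507/63 3377/126 1079/42; 803/21 1079/42 453/14]

x' = [247/63, 206/63, 113/21]
P' = [3769/63 2507/63 803/21; 2507/63 3377/126 1079/42; 803/21 1079/42 453/14]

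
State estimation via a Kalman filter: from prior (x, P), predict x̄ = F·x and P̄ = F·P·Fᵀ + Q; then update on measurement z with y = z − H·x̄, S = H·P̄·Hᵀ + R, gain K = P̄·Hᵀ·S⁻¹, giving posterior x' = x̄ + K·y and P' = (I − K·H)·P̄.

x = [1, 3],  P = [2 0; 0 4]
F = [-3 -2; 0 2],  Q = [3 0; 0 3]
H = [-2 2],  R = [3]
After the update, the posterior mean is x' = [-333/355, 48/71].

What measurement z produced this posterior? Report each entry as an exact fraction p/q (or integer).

z = [3]

x̄ = F·x = [-9, 6]
P̄ = F·P·Fᵀ + Q = [37 -16; -16 19]
S = H·P̄·Hᵀ + R = [355]
K = P̄·Hᵀ·S⁻¹ = [-106/355; 14/71]
x' − x̄ = [2862/355, -378/71] = K·y
y = (KᵀK)⁻¹·Kᵀ·(x' − x̄) = [-27]
z = y + H·x̄ = [-27] + [30] = [3]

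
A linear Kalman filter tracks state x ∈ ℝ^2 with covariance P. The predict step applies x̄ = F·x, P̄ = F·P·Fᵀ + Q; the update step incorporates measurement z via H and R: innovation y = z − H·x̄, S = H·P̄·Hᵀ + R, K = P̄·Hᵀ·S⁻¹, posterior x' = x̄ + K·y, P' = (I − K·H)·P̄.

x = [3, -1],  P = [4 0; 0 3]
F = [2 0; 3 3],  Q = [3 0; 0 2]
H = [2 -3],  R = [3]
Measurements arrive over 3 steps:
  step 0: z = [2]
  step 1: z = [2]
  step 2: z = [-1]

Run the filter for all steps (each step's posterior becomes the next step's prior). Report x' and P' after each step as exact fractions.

step 0: x̄ = F·x = [6, 6]
step 0: P̄ = F·P·Fᵀ + Q = [19 24; 24 65]
step 0: y = z − H·x̄ = [8]
step 0: S = H·P̄·Hᵀ + R = [376]
step 0: K = P̄·Hᵀ·S⁻¹ = [-17/188; -147/376]
step 0: x' = x̄ + K·y = [248/47, 135/47]
step 0: P' = (I − K·H)·P̄ = [1497/94 2013/188; 2013/188 2831/376]
step 1: x̄ = F·x = [496/47, 1149/47]
step 1: P̄ = F·P·Fᵀ + Q = [3135/47 15021/94; 15021/94 152591/376]
step 1: y = z − H·x̄ = [2549/47]
step 1: S = H·P̄·Hᵀ + R = [753759/376]
step 1: K = P̄·Hᵀ·S⁻¹ = [-43364/251253; -112535/251253]
step 1: x' = x̄ + K·y = [299716/251253, 39106/251253]
step 1: P' = (I − K·H)·P̄ = [585209/83751 404594/83751; 404594/83751 307241/83751]
step 2: x̄ = F·x = [599432/251253, 338822/83751]
step 2: P̄ = F·P·Fᵀ + Q = [2592089/83751 1979606/27917; 1979606/27917 5160748/27917]
step 2: y = z − H·x̄ = [1599281/251253]
step 2: S = H·P̄·Hᵀ + R = [78693989/83751]
step 2: K = P̄·Hᵀ·S⁻¹ = [-12632276/78693989; -34569096/78693989]
step 2: x' = x̄ + K·y = [107338564/78693989, 98323466/78693989]
step 2: P' = (I − K·H)·P̄ = [530231595/78693989 366120006/78693989; 366120006/78693989 278649100/78693989]

step 0: x' = [248/47, 135/47], P' = [1497/94 2013/188; 2013/188 2831/376]
step 1: x' = [299716/251253, 39106/251253], P' = [585209/83751 404594/83751; 404594/83751 307241/83751]
step 2: x' = [107338564/78693989, 98323466/78693989], P' = [530231595/78693989 366120006/78693989; 366120006/78693989 278649100/78693989]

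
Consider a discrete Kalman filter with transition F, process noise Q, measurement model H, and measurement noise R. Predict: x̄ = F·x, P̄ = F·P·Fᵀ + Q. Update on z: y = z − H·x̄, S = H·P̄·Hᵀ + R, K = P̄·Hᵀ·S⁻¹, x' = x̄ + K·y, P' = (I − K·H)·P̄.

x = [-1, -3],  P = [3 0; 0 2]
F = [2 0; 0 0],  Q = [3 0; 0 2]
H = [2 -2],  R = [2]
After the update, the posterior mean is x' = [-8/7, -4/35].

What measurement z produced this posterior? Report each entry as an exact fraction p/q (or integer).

x̄ = F·x = [-2, 0]
P̄ = F·P·Fᵀ + Q = [15 0; 0 2]
S = H·P̄·Hᵀ + R = [70]
K = P̄·Hᵀ·S⁻¹ = [3/7; -2/35]
x' − x̄ = [6/7, -4/35] = K·y
y = (KᵀK)⁻¹·Kᵀ·(x' − x̄) = [2]
z = y + H·x̄ = [2] + [-4] = [-2]

z = [-2]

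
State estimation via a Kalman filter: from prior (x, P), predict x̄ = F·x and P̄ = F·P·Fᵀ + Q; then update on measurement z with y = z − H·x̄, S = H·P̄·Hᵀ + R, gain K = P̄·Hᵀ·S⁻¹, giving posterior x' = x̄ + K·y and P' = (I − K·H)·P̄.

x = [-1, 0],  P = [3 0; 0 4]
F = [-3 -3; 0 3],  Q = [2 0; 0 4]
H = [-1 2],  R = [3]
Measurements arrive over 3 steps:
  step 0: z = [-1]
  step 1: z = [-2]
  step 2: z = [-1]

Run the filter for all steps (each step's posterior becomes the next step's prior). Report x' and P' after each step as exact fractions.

step 0: x̄ = F·x = [3, 0]
step 0: P̄ = F·P·Fᵀ + Q = [65 -36; -36 40]
step 0: y = z − H·x̄ = [2]
step 0: S = H·P̄·Hᵀ + R = [372]
step 0: K = P̄·Hᵀ·S⁻¹ = [-137/372; 29/93]
step 0: x' = x̄ + K·y = [421/186, 58/93]
step 0: P' = (I − K·H)·P̄ = [5411/372 625/93; 625/93 356/93]
step 1: x̄ = F·x = [-537/62, 58/31]
step 1: P̄ = F·P·Fᵀ + Q = [35753/124 -2943/31; -2943/31 1192/31]
step 1: y = z − H·x̄ = [-893/62]
step 1: S = H·P̄·Hᵀ + R = [102285/124]
step 1: K = P̄·Hᵀ·S⁻¹ = [-59297/102285; 21308/102285]
step 1: x' = x̄ + K·y = [-31852/102285, -115532/102285]
step 1: P' = (I − K·H)·P̄ = [1135979/102285 479044/102285; 479044/102285 271484/102285]
step 2: x̄ = F·x = [49128/11365, -115532/34095]
step 2: P̄ = F·P·Fᵀ + Q = [2388281/11365 -750528/11365; -750528/11365 316944/11365]
step 2: y = z − H·x̄ = [344353/34095]
step 2: S = H·P̄·Hᵀ + R = [6692264/11365]
step 2: K = P̄·Hᵀ·S⁻¹ = [-3889337/6692264; 7524/36371]
step 2: x' = x̄ + K·y = [-31057829/20076792, -141760/109113]
step 2: P' = (I − K·H)·P̄ = [75324651/6692264 172980/36371; 172980/36371 97776/36371]

step 0: x' = [421/186, 58/93], P' = [5411/372 625/93; 625/93 356/93]
step 1: x' = [-31852/102285, -115532/102285], P' = [1135979/102285 479044/102285; 479044/102285 271484/102285]
step 2: x' = [-31057829/20076792, -141760/109113], P' = [75324651/6692264 172980/36371; 172980/36371 97776/36371]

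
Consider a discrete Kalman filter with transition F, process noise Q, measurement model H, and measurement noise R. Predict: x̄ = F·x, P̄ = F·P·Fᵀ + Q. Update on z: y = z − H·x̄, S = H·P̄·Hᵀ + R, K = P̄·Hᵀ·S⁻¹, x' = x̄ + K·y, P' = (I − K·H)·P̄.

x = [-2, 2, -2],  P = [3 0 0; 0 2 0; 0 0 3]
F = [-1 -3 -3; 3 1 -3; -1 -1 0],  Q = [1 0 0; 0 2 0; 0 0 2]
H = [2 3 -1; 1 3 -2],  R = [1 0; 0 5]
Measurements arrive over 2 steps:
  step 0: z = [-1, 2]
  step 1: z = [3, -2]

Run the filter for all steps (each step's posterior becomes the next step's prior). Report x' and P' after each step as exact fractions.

step 0: x' = [-3665/1912, 10943/15296, -2861/3824], P' = [3569/956 -4197/1912 42/239; -4197/1912 24191/15296 1619/3824; 42/239 1619/3824 1343/956]
step 1: x' = [94361371/25609850, -1945624/1829275, 2205131/1829275], P' = [34839248/12804925 -2901474/1829275 459287/3658550; -2901474/1829275 1270173/1045300 118472/261325; 459287/3658550 118472/261325 366382/261325]

step 0: x̄ = F·x = [2, 2, 0]
step 0: P̄ = F·P·Fᵀ + Q = [49 12 9; 12 58 -11; 9 -11 7]
step 0: y = z − H·x̄ = [-11, -6]
step 0: S = H·P̄·Hᵀ + R = [900 796; 796 772]
step 0: K = P̄·Hᵀ·S⁻¹ = [1349/1912 -1225/1912; -1055/15296 5209/15296; 829/3824 -1043/3824]
step 0: x' = x̄ + K·y = [-3665/1912, 10943/15296, -2861/3824]
step 0: P' = (I − K·H)·P̄ = [3569/956 -4197/1912 42/239; -4197/1912 24191/15296 1619/3824; 42/239 1619/3824 1343/956]
step 1: x̄ = F·x = [30823/15296, -42685/15296, 18377/15296]
step 1: P̄ = F·P·Fᵀ + Q = [414751/15296 307995/15296 22865/15296; 307995/15296 473415/15296 -33707/15296; 22865/15296 -33707/15296 44735/15296]
step 1: y = z − H·x̄ = [65337/7648, 51697/7648]
step 1: S = H·P̄·Hᵀ + R = [2446623/3824 2035175/3824; 2035175/3824 1772975/3824]
step 1: K = P̄·Hᵀ·S⁻¹ = [571203/1024394 -5861343/12804925; 5785/292684 1686661/7317100; 15301/73171 -964717/3658550]
step 1: x' = x̄ + K·y = [94361371/25609850, -1945624/1829275, 2205131/1829275]
step 1: P' = (I − K·H)·P̄ = [34839248/12804925 -2901474/1829275 459287/3658550; -2901474/1829275 1270173/1045300 118472/261325; 459287/3658550 118472/261325 366382/261325]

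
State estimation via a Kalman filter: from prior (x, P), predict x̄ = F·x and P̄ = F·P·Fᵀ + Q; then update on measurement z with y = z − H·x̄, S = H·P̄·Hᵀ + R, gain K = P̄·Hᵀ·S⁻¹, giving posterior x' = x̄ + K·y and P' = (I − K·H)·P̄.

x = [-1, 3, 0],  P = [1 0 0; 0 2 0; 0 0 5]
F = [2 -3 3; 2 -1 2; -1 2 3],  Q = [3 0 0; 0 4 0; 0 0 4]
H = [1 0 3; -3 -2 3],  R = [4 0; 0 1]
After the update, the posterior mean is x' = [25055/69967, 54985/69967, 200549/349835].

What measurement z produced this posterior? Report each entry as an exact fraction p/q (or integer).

x̄ = F·x = [-11, -5, 7]
P̄ = F·P·Fᵀ + Q = [70 40 31; 40 30 24; 31 24 58]
S = H·P̄·Hᵀ + R = [782 -98; -98 907]
K = P̄·Hᵀ·S⁻¹ = [25707/139934 -13808/69967; 9100/69967 -7348/69967; 189169/699670 22948/349835]
x' − x̄ = [794692/69967, 404820/69967, -2248296/349835] = K·y
y = (KᵀK)⁻¹·Kᵀ·(x' − x̄) = [-8, -65]
z = y + H·x̄ = [-8, -65] + [10, 64] = [2, -1]

z = [2, -1]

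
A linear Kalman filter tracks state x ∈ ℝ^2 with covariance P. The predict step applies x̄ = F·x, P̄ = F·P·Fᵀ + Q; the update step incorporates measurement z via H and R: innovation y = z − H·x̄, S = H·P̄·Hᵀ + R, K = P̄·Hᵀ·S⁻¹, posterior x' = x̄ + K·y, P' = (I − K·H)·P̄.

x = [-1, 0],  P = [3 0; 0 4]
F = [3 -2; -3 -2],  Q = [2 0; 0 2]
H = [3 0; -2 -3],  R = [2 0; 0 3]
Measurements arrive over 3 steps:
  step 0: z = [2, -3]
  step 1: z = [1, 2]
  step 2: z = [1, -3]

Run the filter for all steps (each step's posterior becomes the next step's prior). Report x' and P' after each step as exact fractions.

step 0: x̄ = F·x = [-3, 3]
step 0: P̄ = F·P·Fᵀ + Q = [45 -11; -11 45]
step 0: y = z − H·x̄ = [11, 0]
step 0: S = H·P̄·Hᵀ + R = [407 -171; -171 456]
step 0: K = P̄·Hᵀ·S⁻¹ = [909/2743 -2/2743; -603/2743 -51634/156351]
step 0: x' = x̄ + K·y = [1770/2743, 1596/2743]
step 0: P' = (I − K·H)·P̄ = [606/2743 -402/2743; -402/2743 66910/156351]
step 1: x̄ = F·x = [2118/2743, -654/211]
step 1: P̄ = F·P·Fᵀ + Q = [1166188/156351 -3326/12027; -3326/12027 47404/12027]
step 1: y = z − H·x̄ = [-3611/2743, -15784/2743]
step 1: S = H·P̄·Hᵀ + R = [3602798/52117 -2202662/52117; -2202662/52117 10161217/156351]
step 1: K = P̄·Hᵀ·S⁻¹ = [554868/1748581 -200242/19234391; -3768669/19234391 -63653462/211578301]
step 1: x' = x̄ + K·y = [7969066/19234391, -234938815/211578301]
step 1: P' = (I − K·H)·P̄ = [369912/1748581 -2512446/19234391; -2512446/19234391 82078066/211578301]
step 2: x̄ = F·x = [732856808/211578301, 206898452/211578301]
step 2: P̄ = F·P·Fᵀ + Q = [1485945906/211578301 -74521904/211578301; -74521904/211578301 822660162/211578301]
step 2: y = z − H·x̄ = [-1986992123/211578301, 1451674069/211578301]
step 2: S = H·P̄·Hᵀ + R = [13796669756/211578301 -8244978300/211578301; -8244978300/211578301 13088197137/211578301]
step 2: K = P̄·Hᵀ·S⁻¹ = [28110294261/88693615162 -458054350/44346807581; -8683016562/44346807581 -39981531442/133040422743]
step 2: x' = x̄ + K·y = [36936184593/88693615162, 100411816916/133040422743]
step 2: P' = (I − K·H)·P̄ = [9370098087/44346807581 -5788677708/44346807581; -5788677708/44346807581 51558886858/133040422743]

step 0: x' = [1770/2743, 1596/2743], P' = [606/2743 -402/2743; -402/2743 66910/156351]
step 1: x' = [7969066/19234391, -234938815/211578301], P' = [369912/1748581 -2512446/19234391; -2512446/19234391 82078066/211578301]
step 2: x' = [36936184593/88693615162, 100411816916/133040422743], P' = [9370098087/44346807581 -5788677708/44346807581; -5788677708/44346807581 51558886858/133040422743]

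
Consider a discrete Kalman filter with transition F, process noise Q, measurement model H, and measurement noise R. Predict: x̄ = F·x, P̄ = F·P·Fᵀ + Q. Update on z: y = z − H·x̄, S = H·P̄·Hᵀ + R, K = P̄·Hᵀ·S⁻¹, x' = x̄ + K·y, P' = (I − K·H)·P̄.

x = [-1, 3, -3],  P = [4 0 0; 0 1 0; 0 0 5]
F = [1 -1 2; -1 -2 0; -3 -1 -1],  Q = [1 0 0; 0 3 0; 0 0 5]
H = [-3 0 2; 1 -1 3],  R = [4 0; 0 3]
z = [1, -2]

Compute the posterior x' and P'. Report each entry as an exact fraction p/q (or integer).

x̄ = F·x = [-10, -5, 3]
P̄ = F·P·Fᵀ + Q = [26 -2 -21; -2 11 14; -21 14 47]
y = z − H·x̄ = [-35, -6]
S = H·P̄·Hᵀ + R = [678 317; 317 257]
K = P̄·Hᵀ·S⁻¹ = [-19745/73757 14310/73757; -455/73757 8884/73757; 6747/73757 22099/73757]
x' = x̄ + K·y = [-132355/73757, -406164/73757, -147468/73757]
P' = (I − K·H)·P̄ = [49132/73757 108826/73757 34208/73757; 108826/73757 569161/73757 162329/73757; 34208/73757 162329/73757 64806/73757]

x' = [-132355/73757, -406164/73757, -147468/73757]
P' = [49132/73757 108826/73757 34208/73757; 108826/73757 569161/73757 162329/73757; 34208/73757 162329/73757 64806/73757]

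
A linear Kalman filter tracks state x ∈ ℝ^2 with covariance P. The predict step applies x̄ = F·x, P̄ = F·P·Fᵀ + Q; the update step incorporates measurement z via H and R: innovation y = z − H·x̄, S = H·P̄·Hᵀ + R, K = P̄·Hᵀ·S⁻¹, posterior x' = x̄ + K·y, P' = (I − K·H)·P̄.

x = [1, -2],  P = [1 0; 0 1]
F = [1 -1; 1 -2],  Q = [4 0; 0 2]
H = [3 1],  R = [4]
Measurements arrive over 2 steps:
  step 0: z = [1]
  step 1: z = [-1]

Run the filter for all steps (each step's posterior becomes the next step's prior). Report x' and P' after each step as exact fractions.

step 0: x' = [-24/83, 207/83], P' = [57/83 -87/83; -87/83 325/83]
step 1: x' = [1321/16003, -24158/16003], P' = [12280/16003 -22312/16003; -22312/16003 86036/16003]

step 0: x̄ = F·x = [3, 5]
step 0: P̄ = F·P·Fᵀ + Q = [6 3; 3 7]
step 0: y = z − H·x̄ = [-13]
step 0: S = H·P̄·Hᵀ + R = [83]
step 0: K = P̄·Hᵀ·S⁻¹ = [21/83; 16/83]
step 0: x' = x̄ + K·y = [-24/83, 207/83]
step 0: P' = (I − K·H)·P̄ = [57/83 -87/83; -87/83 325/83]
step 1: x̄ = F·x = [-231/83, -438/83]
step 1: P̄ = F·P·Fᵀ + Q = [888/83 968/83; 968/83 1871/83]
step 1: y = z − H·x̄ = [1048/83]
step 1: S = H·P̄·Hᵀ + R = [16003/83]
step 1: K = P̄·Hᵀ·S⁻¹ = [3632/16003; 4775/16003]
step 1: x' = x̄ + K·y = [1321/16003, -24158/16003]
step 1: P' = (I − K·H)·P̄ = [12280/16003 -22312/16003; -22312/16003 86036/16003]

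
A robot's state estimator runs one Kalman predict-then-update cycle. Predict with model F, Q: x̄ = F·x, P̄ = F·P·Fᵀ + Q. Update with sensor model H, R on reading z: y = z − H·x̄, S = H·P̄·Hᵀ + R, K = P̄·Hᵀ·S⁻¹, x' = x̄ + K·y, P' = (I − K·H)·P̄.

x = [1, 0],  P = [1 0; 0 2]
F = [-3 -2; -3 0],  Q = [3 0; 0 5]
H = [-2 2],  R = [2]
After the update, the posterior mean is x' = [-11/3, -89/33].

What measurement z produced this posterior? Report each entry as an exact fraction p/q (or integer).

x̄ = F·x = [-3, -3]
P̄ = F·P·Fᵀ + Q = [20 9; 9 14]
S = H·P̄·Hᵀ + R = [66]
K = P̄·Hᵀ·S⁻¹ = [-1/3; 5/33]
x' − x̄ = [-2/3, 10/33] = K·y
y = (KᵀK)⁻¹·Kᵀ·(x' − x̄) = [2]
z = y + H·x̄ = [2] + [0] = [2]

z = [2]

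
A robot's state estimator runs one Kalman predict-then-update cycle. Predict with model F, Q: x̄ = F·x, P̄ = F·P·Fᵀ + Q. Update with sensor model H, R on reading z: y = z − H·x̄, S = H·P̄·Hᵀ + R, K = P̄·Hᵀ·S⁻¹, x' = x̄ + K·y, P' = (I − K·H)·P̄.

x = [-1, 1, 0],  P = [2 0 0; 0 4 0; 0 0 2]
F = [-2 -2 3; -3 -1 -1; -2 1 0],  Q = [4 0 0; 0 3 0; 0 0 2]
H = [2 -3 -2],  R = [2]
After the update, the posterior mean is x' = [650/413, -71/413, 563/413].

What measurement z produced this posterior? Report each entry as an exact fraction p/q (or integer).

z = [1]

x̄ = F·x = [0, 2, 3]
P̄ = F·P·Fᵀ + Q = [46 14 0; 14 27 8; 0 8 14]
S = H·P̄·Hᵀ + R = [413]
K = P̄·Hᵀ·S⁻¹ = [50/413; -69/413; -52/413]
x' − x̄ = [650/413, -897/413, -676/413] = K·y
y = (KᵀK)⁻¹·Kᵀ·(x' − x̄) = [13]
z = y + H·x̄ = [13] + [-12] = [1]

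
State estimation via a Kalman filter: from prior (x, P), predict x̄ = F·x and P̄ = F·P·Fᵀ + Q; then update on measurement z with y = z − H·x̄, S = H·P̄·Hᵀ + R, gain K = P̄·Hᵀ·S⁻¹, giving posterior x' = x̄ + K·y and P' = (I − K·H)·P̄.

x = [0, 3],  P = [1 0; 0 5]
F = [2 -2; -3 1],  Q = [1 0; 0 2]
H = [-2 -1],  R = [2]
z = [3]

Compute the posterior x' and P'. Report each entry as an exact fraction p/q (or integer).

x' = [-20/9, 11/9]
P' = [97/27 -160/27; -160/27 304/27]

x̄ = F·x = [-6, 3]
P̄ = F·P·Fᵀ + Q = [25 -16; -16 16]
y = z − H·x̄ = [-6]
S = H·P̄·Hᵀ + R = [54]
K = P̄·Hᵀ·S⁻¹ = [-17/27; 8/27]
x' = x̄ + K·y = [-20/9, 11/9]
P' = (I − K·H)·P̄ = [97/27 -160/27; -160/27 304/27]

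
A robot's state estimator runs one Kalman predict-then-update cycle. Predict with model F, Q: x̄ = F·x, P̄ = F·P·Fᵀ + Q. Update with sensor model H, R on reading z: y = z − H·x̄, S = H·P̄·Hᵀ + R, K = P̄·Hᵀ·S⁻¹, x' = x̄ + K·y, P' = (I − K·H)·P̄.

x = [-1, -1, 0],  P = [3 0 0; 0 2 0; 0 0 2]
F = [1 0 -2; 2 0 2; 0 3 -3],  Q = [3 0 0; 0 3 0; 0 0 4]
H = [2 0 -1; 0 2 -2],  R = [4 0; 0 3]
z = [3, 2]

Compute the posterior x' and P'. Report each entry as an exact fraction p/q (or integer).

x̄ = F·x = [-1, -2, -3]
P̄ = F·P·Fᵀ + Q = [14 -2 12; -2 23 -12; 12 -12 40]
y = z − H·x̄ = [2, 0]
S = H·P̄·Hᵀ + R = [52 48; 48 351]
K = P̄·Hᵀ·S⁻¹ = [580/1329 -556/3987; -46/1329 814/3987; -52/1329 -1160/3987]
x' = x̄ + K·y = [-169/1329, -2750/1329, -4091/1329]
P' = (I − K·H)·P̄ = [12410/3987 17026/3987 17860/3987; 17026/3987 35825/3987 34604/3987; 17860/3987 34604/3987 36344/3987]

x' = [-169/1329, -2750/1329, -4091/1329]
P' = [12410/3987 17026/3987 17860/3987; 17026/3987 35825/3987 34604/3987; 17860/3987 34604/3987 36344/3987]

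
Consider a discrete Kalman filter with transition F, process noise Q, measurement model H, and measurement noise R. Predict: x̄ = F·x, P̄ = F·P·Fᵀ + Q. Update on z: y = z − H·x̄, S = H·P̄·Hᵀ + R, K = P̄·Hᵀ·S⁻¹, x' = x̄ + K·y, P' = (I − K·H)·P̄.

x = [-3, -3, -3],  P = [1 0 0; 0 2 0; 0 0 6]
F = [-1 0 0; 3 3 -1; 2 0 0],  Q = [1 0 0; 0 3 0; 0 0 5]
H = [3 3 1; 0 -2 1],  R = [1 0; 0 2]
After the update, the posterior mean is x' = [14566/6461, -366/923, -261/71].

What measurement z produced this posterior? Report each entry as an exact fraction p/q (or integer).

z = [2, -3]

x̄ = F·x = [3, -15, -6]
P̄ = F·P·Fᵀ + Q = [2 -3 -2; -3 36 6; -2 6 9]
S = H·P̄·Hᵀ + R = [322 -189; -189 131]
K = P̄·Hᵀ·S⁻¹ = [101/6461 49/923; 183/923 -201/923; 24/71 33/71]
x' − x̄ = [-4817/6461, 13479/923, 165/71] = K·y
y = (KᵀK)⁻¹·Kᵀ·(x' − x̄) = [44, -27]
z = y + H·x̄ = [44, -27] + [-42, 24] = [2, -3]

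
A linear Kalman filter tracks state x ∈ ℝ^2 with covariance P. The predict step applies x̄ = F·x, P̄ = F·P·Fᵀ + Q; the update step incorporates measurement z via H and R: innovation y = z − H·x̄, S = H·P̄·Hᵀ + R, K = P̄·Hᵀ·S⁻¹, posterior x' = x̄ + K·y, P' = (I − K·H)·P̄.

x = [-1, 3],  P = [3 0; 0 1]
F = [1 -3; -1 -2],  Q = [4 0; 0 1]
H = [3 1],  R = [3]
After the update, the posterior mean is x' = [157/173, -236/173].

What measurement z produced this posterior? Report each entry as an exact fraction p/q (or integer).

x̄ = F·x = [-10, -5]
P̄ = F·P·Fᵀ + Q = [16 3; 3 8]
S = H·P̄·Hᵀ + R = [173]
K = P̄·Hᵀ·S⁻¹ = [51/173; 17/173]
x' − x̄ = [1887/173, 629/173] = K·y
y = (KᵀK)⁻¹·Kᵀ·(x' − x̄) = [37]
z = y + H·x̄ = [37] + [-35] = [2]

z = [2]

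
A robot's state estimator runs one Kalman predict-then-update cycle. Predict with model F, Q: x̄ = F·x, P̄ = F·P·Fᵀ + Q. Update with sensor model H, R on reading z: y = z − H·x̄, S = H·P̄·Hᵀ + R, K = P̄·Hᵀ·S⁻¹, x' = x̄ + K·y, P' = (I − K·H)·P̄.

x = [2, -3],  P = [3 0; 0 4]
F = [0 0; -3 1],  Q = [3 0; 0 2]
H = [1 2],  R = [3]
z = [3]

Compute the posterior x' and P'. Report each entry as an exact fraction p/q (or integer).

x' = [21/46, 24/23]
P' = [135/46 -33/23; -33/23 33/23]

x̄ = F·x = [0, -9]
P̄ = F·P·Fᵀ + Q = [3 0; 0 33]
y = z − H·x̄ = [21]
S = H·P̄·Hᵀ + R = [138]
K = P̄·Hᵀ·S⁻¹ = [1/46; 11/23]
x' = x̄ + K·y = [21/46, 24/23]
P' = (I − K·H)·P̄ = [135/46 -33/23; -33/23 33/23]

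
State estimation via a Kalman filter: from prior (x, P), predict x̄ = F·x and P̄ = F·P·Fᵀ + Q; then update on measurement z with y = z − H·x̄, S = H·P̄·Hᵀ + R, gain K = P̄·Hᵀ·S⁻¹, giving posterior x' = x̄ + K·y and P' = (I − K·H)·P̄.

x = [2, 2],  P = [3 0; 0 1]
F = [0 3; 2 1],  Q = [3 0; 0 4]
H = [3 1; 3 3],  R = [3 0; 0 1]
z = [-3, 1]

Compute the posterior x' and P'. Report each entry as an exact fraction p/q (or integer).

x̄ = F·x = [6, 6]
P̄ = F·P·Fᵀ + Q = [12 3; 3 17]
y = z − H·x̄ = [-27, -35]
S = H·P̄·Hᵀ + R = [146 195; 195 316]
K = P̄·Hᵀ·S⁻¹ = [3549/8111 -1035/8111; -3484/8111 3690/8111]
x' = x̄ + K·y = [-10932/8111, 13584/8111]
P' = (I − K·H)·P̄ = [5496/8111 -5841/8111; -5841/8111 7071/8111]

x' = [-10932/8111, 13584/8111]
P' = [5496/8111 -5841/8111; -5841/8111 7071/8111]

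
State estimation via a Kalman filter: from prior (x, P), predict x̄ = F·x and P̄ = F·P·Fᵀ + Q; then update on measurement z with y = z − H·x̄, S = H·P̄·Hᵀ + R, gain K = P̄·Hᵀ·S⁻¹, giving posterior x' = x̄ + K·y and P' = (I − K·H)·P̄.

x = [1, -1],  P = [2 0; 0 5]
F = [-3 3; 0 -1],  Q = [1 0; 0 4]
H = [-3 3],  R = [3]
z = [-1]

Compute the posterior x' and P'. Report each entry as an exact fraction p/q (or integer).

x' = [-61/155, -109/155]
P' = [1117/310 519/155; 519/155 531/155]

x̄ = F·x = [-6, 1]
P̄ = F·P·Fᵀ + Q = [64 -15; -15 9]
y = z − H·x̄ = [-22]
S = H·P̄·Hᵀ + R = [930]
K = P̄·Hᵀ·S⁻¹ = [-79/310; 12/155]
x' = x̄ + K·y = [-61/155, -109/155]
P' = (I − K·H)·P̄ = [1117/310 519/155; 519/155 531/155]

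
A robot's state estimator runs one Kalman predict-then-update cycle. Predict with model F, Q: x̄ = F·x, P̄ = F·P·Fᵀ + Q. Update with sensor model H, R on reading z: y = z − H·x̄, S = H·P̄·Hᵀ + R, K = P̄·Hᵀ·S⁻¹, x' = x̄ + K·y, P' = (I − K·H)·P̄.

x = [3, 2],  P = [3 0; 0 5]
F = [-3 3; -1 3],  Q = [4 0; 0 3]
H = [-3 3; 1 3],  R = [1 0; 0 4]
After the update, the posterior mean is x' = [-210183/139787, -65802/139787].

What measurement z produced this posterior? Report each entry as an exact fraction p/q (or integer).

z = [3, -3]

x̄ = F·x = [-3, 3]
P̄ = F·P·Fᵀ + Q = [76 54; 54 51]
S = H·P̄·Hᵀ + R = [172 -93; -93 863]
K = P̄·Hᵀ·S⁻¹ = [-34824/139787 34798/139787; 11484/139787 34767/139787]
x' − x̄ = [209178/139787, -485163/139787] = K·y
y = (KᵀK)⁻¹·Kᵀ·(x' − x̄) = [-15, -9]
z = y + H·x̄ = [-15, -9] + [18, 6] = [3, -3]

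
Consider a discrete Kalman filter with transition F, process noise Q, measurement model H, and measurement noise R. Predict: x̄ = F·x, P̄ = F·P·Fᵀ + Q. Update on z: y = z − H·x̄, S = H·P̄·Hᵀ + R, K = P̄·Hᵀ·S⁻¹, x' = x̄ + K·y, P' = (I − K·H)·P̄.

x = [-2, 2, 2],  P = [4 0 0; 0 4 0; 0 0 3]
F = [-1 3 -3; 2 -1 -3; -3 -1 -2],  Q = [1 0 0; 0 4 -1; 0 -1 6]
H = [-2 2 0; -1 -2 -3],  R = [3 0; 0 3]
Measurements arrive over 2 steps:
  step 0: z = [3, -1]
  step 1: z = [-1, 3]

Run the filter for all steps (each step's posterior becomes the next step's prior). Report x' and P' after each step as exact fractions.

step 0: x' = [-406432/124749, -234040/124749, 109700/41583], P' = [2221096/124749 2171275/124749 -723878/41583; 2171275/124749 2214343/124749 -727925/41583; -723878/41583 -727925/41583 244994/13861]
step 1: x' = [-3042106959/638790308, -3468892925/638790308, 818646287/196550864], P' = [5503506709/159697577 5403483871/159697577 -1646950927/49137716; 5403483871/159697577 5417475430/159697577 -1639869661/49137716; -1646950927/49137716 -1639869661/49137716 6531171163/196550864]

step 0: x̄ = F·x = [2, -12, 0]
step 0: P̄ = F·P·Fᵀ + Q = [68 7 18; 7 51 -3; 18 -3 58]
step 0: y = z − H·x̄ = [31, -23]
step 0: S = H·P̄·Hᵀ + R = [423 72; 72 897]
step 0: K = P̄·Hᵀ·S⁻¹ = [-33214/124749 -5416/41583; 28712/124749 -5404/41583; -2698/41583 -2802/13861]
step 0: x' = x̄ + K·y = [-406432/124749, -234040/124749, 109700/41583]
step 0: P' = (I − K·H)·P̄ = [2221096/124749 2171275/124749 -723878/41583; 2171275/124749 2214343/124749 -727925/41583; -723878/41583 -727925/41583 244994/13861]
step 1: x̄ = F·x = [-1282988/124749, -1566124/124749, 795136/124749]
step 1: P̄ = F·P·Fᵀ + Q = [55369942/124749 43575770/124749 -21456914/124749; 43575770/124749 35714095/124749 -17613076/124749; -21456914/124749 -17613076/124749 10005427/124749]
step 1: y = z − H·x̄ = [441523/124749, -1655581/124749]
step 1: S = H·P̄·Hᵀ + R = [16104235/124749 31972016/124749; 31972016/124749 122854096/124749]
step 1: K = P̄·Hᵀ·S⁻¹ = [-66681892/159697577 -336937217/638790308; 9327706/159697577 -332940715/638790308; 1180211/12284429 37749169/196550864]
step 1: x' = x̄ + K·y = [-3042106959/638790308, -3468892925/638790308, 818646287/196550864]
step 1: P' = (I − K·H)·P̄ = [5503506709/159697577 5403483871/159697577 -1646950927/49137716; 5403483871/159697577 5417475430/159697577 -1639869661/49137716; -1646950927/49137716 -1639869661/49137716 6531171163/196550864]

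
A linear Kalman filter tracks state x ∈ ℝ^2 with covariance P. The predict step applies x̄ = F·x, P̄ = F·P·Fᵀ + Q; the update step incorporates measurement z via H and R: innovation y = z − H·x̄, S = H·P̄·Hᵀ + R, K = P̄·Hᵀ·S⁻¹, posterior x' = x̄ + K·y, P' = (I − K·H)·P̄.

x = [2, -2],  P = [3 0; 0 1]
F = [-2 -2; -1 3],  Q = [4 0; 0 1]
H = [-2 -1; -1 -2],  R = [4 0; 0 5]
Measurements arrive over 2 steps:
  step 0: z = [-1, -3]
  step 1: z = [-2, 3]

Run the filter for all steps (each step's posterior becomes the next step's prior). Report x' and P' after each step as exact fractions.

step 0: x' = [2540/3113, 277/3113], P' = [5860/3113 -4680/3113; -4680/3113 6500/3113]
step 1: x' = [12260202/8890669, -16385262/8890669], P' = [15756292/8890669 -13257416/8890669; -13257416/8890669 19359348/8890669]

step 0: x̄ = F·x = [0, -8]
step 0: P̄ = F·P·Fᵀ + Q = [20 0; 0 13]
step 0: y = z − H·x̄ = [-9, -19]
step 0: S = H·P̄·Hᵀ + R = [97 66; 66 77]
step 0: K = P̄·Hᵀ·S⁻¹ = [-160/283 700/3113; 65/283 -1664/3113]
step 0: x' = x̄ + K·y = [2540/3113, 277/3113]
step 0: P' = (I − K·H)·P̄ = [5860/3113 -4680/3113; -4680/3113 6500/3113]
step 1: x̄ = F·x = [-5634/3113, -1709/3113]
step 1: P̄ = F·P·Fᵀ + Q = [24452/3113 -8560/3113; -8560/3113 95553/3113]
step 1: y = z − H·x̄ = [-19203/3113, 287/3113]
step 1: S = H·P̄·Hᵀ + R = [171573/3113 197210/3113; 197210/3113 387989/3113]
step 1: K = P̄·Hᵀ·S⁻¹ = [-4563792/8890669 2151708/8890669; 1788871/8890669 -5092256/8890669]
step 1: x' = x̄ + K·y = [12260202/8890669, -16385262/8890669]
step 1: P' = (I − K·H)·P̄ = [15756292/8890669 -13257416/8890669; -13257416/8890669 19359348/8890669]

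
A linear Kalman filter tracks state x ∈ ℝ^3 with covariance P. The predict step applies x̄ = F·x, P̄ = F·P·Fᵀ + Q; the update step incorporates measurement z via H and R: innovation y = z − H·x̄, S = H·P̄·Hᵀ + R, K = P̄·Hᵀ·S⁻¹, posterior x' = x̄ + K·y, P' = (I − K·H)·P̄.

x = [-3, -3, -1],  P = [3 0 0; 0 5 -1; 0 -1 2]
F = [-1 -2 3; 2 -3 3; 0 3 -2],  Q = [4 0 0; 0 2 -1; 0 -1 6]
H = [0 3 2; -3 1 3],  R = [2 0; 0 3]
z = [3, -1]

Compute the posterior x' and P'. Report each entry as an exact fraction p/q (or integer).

x̄ = F·x = [6, 0, -7]
P̄ = F·P·Fᵀ + Q = [57 57 -55; 57 95 -73; -55 -73 71]
y = z − H·x̄ = [17, 38]
S = H·P̄·Hᵀ + R = [265 -275; -275 1460]
K = P̄·Hᵀ·S⁻¹ = [2467/62255 -11432/62255; 24363/62255 -1598/12451; -5709/62255 2386/12451]
x' = x̄ + K·y = [-18947/62255, 110551/62255, -79498/62255]
P' = (I − K·H)·P̄ = [41704/12451 -166818/62255 252694/62255; -166818/62255 170718/62255 -231714/62255; 252694/62255 -231714/62255 341862/62255]

x' = [-18947/62255, 110551/62255, -79498/62255]
P' = [41704/12451 -166818/62255 252694/62255; -166818/62255 170718/62255 -231714/62255; 252694/62255 -231714/62255 341862/62255]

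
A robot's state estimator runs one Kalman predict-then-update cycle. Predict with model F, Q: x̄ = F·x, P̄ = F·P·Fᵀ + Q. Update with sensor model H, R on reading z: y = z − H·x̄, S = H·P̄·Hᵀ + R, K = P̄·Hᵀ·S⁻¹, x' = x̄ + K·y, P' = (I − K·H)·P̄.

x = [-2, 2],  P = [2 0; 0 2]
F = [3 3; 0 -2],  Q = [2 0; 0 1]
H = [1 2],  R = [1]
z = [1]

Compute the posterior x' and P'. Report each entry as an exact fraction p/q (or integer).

x' = [14/3, -2]
P' = [830/27 -136/9; -136/9 23/3]

x̄ = F·x = [0, -4]
P̄ = F·P·Fᵀ + Q = [38 -12; -12 9]
y = z − H·x̄ = [9]
S = H·P̄·Hᵀ + R = [27]
K = P̄·Hᵀ·S⁻¹ = [14/27; 2/9]
x' = x̄ + K·y = [14/3, -2]
P' = (I − K·H)·P̄ = [830/27 -136/9; -136/9 23/3]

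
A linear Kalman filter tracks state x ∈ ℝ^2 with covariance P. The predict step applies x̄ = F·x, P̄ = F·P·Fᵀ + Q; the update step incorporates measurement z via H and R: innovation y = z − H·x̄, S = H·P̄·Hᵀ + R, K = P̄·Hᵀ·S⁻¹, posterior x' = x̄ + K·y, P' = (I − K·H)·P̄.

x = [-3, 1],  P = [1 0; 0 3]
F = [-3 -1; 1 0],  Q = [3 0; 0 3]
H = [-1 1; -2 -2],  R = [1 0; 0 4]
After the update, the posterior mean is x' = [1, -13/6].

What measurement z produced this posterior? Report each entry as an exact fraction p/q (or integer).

x̄ = F·x = [8, -3]
P̄ = F·P·Fᵀ + Q = [15 -3; -3 4]
S = H·P̄·Hᵀ + R = [26 22; 22 56]
K = P̄·Hᵀ·S⁻¹ = [-40/81 -19/81; 109/243 -103/486]
x' − x̄ = [-7, 5/6] = K·y
y = (KᵀK)⁻¹·Kᵀ·(x' − x̄) = [8, 13]
z = y + H·x̄ = [8, 13] + [-11, -10] = [-3, 3]

z = [-3, 3]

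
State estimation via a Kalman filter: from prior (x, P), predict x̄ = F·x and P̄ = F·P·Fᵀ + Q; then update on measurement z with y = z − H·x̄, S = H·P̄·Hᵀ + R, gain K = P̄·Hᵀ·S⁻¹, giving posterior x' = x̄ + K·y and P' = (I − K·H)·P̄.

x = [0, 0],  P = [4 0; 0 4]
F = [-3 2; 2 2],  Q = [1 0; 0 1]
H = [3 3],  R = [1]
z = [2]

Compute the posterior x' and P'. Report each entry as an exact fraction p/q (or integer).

x' = [270/631, 150/631]
P' = [15218/631 -15173/631; -15173/631 15198/631]

x̄ = F·x = [0, 0]
P̄ = F·P·Fᵀ + Q = [53 -8; -8 33]
y = z − H·x̄ = [2]
S = H·P̄·Hᵀ + R = [631]
K = P̄·Hᵀ·S⁻¹ = [135/631; 75/631]
x' = x̄ + K·y = [270/631, 150/631]
P' = (I − K·H)·P̄ = [15218/631 -15173/631; -15173/631 15198/631]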